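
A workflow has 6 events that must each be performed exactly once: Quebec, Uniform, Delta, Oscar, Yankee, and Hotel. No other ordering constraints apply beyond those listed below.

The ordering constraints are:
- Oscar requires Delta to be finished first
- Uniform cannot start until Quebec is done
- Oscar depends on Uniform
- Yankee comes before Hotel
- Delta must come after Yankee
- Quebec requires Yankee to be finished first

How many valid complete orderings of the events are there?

15

Only Yankee has no prerequisites, so it must go first.
Systematically extending each partial ordering one event at a time and counting, there are 15 complete orderings.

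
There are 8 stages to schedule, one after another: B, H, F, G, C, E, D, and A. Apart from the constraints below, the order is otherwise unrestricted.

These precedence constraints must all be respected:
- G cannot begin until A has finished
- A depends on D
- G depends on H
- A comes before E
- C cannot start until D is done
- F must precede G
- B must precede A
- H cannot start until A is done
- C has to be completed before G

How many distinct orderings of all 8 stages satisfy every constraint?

The stages with no prerequisites are B, F, D; any of them can be placed first.
Enumerating by repeatedly choosing an available stage (one whose prerequisites are all placed) gives 168 distinct complete orderings.

168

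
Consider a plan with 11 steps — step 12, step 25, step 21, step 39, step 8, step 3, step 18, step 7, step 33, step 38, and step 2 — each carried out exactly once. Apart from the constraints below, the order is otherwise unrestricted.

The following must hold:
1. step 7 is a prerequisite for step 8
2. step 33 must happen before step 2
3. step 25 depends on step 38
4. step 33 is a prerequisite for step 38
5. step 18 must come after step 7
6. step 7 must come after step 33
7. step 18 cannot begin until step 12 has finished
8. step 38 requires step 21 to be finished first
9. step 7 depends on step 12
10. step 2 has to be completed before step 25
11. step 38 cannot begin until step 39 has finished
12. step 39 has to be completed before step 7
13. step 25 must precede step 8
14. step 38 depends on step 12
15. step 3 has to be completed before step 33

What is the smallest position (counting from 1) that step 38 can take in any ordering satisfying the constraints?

6

Every step that must precede step 38 has to come before it. Tracing all chains that end at step 38, those steps are: step 12, step 21, step 39, step 3, step 33 — 5 in total.
So at minimum 5 steps come before step 38, putting step 38 no earlier than position 6. That position is achievable by scheduling exactly those predecessors first.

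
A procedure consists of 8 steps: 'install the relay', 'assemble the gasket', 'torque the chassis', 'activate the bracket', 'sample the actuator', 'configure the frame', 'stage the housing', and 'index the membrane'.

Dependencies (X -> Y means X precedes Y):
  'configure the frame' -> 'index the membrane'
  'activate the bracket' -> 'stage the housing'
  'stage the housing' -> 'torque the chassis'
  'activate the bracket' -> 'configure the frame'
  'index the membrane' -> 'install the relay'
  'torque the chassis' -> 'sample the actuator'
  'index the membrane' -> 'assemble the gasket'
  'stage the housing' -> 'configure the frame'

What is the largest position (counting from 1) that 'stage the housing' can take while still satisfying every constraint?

The steps that are forced after 'stage the housing', directly or by a chain of constraints, are 'install the relay', 'assemble the gasket', 'torque the chassis', 'sample the actuator', 'configure the frame', 'index the membrane'. That's 6 steps.
So at least 6 steps follow 'stage the housing', putting 'stage the housing' no later than position 2. That position is achievable by scheduling everything else first.

2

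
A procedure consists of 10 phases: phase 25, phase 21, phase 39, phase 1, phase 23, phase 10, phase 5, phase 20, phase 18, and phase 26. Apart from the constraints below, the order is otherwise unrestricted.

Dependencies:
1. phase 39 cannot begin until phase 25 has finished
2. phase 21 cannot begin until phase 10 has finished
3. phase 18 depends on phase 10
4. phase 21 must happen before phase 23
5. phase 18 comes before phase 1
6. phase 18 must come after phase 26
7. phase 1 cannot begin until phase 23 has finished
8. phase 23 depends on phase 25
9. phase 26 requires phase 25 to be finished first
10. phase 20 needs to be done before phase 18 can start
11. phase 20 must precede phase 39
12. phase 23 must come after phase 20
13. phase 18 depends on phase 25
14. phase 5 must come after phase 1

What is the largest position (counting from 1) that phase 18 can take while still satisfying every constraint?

Following every chain forward from phase 18, the phases that must come later are phase 1, phase 5 — 2 of them.
So at least 2 phases follow phase 18, putting phase 18 no later than position 8. That position is achievable by scheduling everything else first.

8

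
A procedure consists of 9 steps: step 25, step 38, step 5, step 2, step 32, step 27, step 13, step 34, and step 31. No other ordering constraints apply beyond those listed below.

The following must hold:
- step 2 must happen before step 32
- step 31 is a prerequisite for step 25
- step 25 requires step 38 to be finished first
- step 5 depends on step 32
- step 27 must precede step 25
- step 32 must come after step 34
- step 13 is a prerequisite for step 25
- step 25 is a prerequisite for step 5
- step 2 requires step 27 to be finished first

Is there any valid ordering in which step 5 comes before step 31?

The constraints give a chain step 31 → step 25 → step 5, which forces step 31 before step 5.
So no valid ordering can have step 5 before step 31.

No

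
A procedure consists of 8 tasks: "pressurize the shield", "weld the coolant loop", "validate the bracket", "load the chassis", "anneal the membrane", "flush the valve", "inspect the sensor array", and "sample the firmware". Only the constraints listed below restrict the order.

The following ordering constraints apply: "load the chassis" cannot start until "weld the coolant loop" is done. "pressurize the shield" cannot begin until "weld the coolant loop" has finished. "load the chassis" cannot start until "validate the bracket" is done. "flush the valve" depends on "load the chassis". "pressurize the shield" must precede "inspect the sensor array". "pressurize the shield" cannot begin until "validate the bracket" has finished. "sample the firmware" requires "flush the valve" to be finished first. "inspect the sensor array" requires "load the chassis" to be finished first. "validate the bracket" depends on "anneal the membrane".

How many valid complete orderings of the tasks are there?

27

The tasks with no prerequisites are "weld the coolant loop", "anneal the membrane"; any of them can be placed first.
Enumerating by repeatedly choosing an available task (one whose prerequisites are all placed) gives 27 distinct complete orderings.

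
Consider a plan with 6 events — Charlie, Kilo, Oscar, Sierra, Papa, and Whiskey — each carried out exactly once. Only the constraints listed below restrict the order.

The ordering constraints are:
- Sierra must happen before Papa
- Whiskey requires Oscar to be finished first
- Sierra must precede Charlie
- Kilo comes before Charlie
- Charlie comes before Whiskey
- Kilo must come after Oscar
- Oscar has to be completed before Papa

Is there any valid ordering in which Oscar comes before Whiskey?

Every valid ordering already has Oscar before Whiskey (the constraints require it), so in particular at least one does.

Yes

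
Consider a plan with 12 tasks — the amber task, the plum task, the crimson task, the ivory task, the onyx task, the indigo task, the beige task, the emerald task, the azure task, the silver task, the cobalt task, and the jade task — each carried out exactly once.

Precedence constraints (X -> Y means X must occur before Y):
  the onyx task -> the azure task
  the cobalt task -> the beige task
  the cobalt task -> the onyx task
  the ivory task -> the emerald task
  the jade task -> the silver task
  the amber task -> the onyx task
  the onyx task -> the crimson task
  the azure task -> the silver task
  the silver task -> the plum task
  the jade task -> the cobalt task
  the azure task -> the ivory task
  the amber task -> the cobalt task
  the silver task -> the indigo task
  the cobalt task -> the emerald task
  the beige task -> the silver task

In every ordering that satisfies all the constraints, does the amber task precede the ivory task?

Following the dependencies: the amber task → the onyx task → the azure task → the ivory task.
Hence the amber task necessarily comes before the ivory task.

Yes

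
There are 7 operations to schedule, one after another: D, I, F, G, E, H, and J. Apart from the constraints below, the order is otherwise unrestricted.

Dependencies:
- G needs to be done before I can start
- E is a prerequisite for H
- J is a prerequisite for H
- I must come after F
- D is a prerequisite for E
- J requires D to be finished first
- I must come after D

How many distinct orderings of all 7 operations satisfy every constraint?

The operations with no prerequisites are D, F, G; any of them can be placed first.
Counting all ways to extend the partial order to a total order gives 136.

136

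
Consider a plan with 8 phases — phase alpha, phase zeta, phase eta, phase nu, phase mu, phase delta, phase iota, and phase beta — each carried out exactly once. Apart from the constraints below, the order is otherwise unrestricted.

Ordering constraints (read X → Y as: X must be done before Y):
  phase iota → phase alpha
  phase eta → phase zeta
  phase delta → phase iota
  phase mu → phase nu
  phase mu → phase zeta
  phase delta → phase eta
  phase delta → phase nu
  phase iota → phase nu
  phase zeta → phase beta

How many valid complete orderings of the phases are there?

157

The phases with no prerequisites are phase mu, phase delta; any of them can be placed first.
Enumerating by repeatedly choosing an available phase (one whose prerequisites are all placed) gives 157 distinct complete orderings.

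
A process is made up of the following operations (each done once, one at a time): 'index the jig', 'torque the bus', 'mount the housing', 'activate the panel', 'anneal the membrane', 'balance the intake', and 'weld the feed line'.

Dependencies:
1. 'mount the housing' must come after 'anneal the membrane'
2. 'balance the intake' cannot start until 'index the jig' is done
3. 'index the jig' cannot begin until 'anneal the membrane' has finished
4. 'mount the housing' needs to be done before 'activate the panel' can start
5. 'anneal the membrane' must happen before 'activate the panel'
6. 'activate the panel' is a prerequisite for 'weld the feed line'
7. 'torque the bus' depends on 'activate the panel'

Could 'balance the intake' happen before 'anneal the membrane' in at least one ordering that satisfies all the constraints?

The constraints give a chain 'anneal the membrane' → 'index the jig' → 'balance the intake', which forces 'anneal the membrane' before 'balance the intake'.
Hence 'balance the intake' can never be scheduled before 'anneal the membrane'.

No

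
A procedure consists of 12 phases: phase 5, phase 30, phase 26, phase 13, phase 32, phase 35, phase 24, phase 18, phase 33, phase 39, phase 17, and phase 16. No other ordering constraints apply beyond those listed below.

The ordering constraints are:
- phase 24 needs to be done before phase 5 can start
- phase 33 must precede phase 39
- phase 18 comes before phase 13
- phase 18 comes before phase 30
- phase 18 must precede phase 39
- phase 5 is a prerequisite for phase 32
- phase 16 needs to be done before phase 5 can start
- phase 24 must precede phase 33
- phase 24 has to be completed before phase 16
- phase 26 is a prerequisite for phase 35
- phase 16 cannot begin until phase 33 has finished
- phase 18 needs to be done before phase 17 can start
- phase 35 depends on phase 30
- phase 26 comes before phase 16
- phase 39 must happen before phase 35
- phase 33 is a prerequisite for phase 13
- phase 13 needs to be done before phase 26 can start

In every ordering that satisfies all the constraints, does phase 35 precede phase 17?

No chain of constraints connects phase 35 to phase 17 in either direction.
There exist valid orderings with phase 17 before phase 35, so phase 35 is not required to come first.

No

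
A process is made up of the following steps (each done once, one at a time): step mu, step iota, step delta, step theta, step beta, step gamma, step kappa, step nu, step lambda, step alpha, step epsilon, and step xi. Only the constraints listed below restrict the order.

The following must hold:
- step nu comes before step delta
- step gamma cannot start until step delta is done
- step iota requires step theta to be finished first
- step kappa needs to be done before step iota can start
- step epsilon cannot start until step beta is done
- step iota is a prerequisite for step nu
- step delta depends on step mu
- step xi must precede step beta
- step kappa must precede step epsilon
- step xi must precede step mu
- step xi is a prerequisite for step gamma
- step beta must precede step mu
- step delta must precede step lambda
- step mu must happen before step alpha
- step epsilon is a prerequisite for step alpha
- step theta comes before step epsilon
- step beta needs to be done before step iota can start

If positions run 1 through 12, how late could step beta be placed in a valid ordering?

4

Every step that must follow step beta has to come after it. Tracing all chains starting from step beta, those steps are: step mu, step iota, step delta, step gamma, step nu, step lambda, step alpha, step epsilon — 8 in total.
So at least 8 steps follow step beta, putting step beta no later than position 4. That position is achievable by scheduling everything else first.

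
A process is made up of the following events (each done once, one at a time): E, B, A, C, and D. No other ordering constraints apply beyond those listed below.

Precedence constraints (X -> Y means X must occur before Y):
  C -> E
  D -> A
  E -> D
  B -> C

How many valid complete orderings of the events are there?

1

B is the only event with nothing required before it, so every ordering starts there.
Every event is then forced in turn, so only 1 complete ordering is consistent with the constraints.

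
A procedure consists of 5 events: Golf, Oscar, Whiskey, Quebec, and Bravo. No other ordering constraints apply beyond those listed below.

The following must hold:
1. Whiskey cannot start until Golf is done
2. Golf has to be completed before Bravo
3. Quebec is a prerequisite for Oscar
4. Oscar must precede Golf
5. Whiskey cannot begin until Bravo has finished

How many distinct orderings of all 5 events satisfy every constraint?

1

Only Quebec has no prerequisites, so it must go first.
Continuing from there, at each step only one event has all its prerequisites placed, so the ordering is fully determined — there is exactly 1.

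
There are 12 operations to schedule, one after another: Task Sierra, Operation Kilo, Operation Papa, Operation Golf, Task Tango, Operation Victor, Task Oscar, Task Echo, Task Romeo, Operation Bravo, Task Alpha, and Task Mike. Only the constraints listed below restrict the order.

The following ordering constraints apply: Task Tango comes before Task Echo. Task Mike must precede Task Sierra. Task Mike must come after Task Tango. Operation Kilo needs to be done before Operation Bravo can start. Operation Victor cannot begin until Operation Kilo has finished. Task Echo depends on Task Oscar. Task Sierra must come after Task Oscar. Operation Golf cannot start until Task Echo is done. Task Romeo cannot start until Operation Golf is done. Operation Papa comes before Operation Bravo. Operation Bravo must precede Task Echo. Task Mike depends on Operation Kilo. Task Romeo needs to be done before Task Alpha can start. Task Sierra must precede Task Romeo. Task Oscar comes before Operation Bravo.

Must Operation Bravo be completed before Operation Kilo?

No

In fact the dependencies run the other way: Operation Kilo → Operation Bravo.
So Operation Bravo never precedes Operation Kilo.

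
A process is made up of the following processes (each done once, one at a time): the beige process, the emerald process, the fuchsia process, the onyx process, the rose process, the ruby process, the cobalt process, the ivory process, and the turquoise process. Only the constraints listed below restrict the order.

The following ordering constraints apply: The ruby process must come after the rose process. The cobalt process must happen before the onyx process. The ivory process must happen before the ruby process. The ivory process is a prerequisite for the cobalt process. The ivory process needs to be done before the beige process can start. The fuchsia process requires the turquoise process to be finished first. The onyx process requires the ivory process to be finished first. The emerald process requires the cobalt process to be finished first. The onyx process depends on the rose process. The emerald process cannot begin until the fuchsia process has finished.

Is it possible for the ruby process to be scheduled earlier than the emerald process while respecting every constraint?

The constraints leave the ruby process and the emerald process unordered relative to each other; nothing requires the emerald process earlier.
So a valid ordering placing the ruby process earlier than the emerald process exists.

Yes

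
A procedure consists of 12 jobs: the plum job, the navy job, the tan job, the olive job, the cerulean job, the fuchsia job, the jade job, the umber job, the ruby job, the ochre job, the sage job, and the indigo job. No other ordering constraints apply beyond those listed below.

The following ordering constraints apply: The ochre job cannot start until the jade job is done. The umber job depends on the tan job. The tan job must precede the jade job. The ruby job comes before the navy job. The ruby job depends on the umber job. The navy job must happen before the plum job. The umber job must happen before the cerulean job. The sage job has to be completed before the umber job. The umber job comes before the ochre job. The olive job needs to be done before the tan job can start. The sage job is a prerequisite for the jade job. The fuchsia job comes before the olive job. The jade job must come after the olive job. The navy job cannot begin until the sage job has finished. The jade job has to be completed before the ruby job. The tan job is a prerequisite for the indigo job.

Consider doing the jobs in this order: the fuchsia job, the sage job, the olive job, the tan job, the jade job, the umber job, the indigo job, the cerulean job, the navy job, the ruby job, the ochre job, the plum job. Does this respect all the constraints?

In the proposed order, the navy job appears before the ruby job.
But one of the constraints requires the ruby job before the navy job, so this ordering violates it.

No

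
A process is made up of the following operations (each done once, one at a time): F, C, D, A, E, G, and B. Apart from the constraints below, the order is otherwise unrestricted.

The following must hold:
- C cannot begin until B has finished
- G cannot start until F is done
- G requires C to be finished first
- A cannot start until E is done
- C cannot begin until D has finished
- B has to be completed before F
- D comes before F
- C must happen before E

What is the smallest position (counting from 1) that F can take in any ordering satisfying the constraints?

3

Working backwards through the constraints from F, its full set of required predecessors is D, B — 2 of them.
With 2 mandatory predecessors, the earliest F can sit is position 2+1 = 3, and placing just those 2 first achieves it.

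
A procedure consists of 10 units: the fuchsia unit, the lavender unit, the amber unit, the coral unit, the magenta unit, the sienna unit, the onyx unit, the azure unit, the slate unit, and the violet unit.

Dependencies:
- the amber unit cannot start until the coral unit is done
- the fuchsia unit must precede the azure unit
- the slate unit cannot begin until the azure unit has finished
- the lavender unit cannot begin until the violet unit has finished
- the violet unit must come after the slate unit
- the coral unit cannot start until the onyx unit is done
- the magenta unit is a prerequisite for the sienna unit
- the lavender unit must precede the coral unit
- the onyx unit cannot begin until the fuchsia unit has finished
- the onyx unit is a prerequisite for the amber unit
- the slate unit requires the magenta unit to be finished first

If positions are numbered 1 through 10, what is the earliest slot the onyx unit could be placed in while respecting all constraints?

2

The only unit forced before the onyx unit (directly or transitively) is the fuchsia unit.
So at minimum 1 unit comes before the onyx unit, putting the onyx unit no earlier than position 2. That position is achievable by scheduling exactly that predecessor first.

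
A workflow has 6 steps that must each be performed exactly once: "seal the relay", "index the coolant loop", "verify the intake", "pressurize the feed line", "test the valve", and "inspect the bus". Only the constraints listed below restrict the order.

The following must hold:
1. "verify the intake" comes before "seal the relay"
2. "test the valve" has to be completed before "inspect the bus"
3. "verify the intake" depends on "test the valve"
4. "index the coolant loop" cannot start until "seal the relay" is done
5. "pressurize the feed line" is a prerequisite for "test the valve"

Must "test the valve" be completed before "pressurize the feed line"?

There is a chain "pressurize the feed line" → "test the valve", which puts "pressurize the feed line" before "test the valve".
So "test the valve" does not have to come before "pressurize the feed line" — it cannot.

No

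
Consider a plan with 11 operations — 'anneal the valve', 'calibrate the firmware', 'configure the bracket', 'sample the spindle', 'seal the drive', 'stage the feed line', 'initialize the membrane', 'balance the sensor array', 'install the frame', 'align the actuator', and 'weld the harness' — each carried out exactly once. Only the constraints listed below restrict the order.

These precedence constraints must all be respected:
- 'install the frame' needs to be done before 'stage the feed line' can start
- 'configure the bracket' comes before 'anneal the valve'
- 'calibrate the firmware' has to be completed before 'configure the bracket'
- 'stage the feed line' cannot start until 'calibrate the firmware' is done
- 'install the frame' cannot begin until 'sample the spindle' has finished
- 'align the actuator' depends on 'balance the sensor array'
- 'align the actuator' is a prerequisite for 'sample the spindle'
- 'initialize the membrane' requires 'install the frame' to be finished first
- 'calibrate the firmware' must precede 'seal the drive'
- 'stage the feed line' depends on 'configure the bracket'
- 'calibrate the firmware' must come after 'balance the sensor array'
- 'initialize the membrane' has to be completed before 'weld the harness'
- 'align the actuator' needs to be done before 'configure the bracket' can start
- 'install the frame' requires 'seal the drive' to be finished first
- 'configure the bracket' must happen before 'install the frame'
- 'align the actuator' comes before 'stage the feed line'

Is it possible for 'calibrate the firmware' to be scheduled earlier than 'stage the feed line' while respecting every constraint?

Every valid ordering already has 'calibrate the firmware' before 'stage the feed line' (the constraints require it), so in particular at least one does.

Yes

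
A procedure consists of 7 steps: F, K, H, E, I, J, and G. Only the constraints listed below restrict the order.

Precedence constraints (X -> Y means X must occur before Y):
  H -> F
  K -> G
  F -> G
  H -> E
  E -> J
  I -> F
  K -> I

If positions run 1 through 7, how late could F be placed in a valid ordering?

6

The only step forced after F (directly or by a chain) is G.
With 1 mandatory successor out of 7 steps total, the latest slot for F is 7−1 = 6, and it's reachable by doing all non-successors before F.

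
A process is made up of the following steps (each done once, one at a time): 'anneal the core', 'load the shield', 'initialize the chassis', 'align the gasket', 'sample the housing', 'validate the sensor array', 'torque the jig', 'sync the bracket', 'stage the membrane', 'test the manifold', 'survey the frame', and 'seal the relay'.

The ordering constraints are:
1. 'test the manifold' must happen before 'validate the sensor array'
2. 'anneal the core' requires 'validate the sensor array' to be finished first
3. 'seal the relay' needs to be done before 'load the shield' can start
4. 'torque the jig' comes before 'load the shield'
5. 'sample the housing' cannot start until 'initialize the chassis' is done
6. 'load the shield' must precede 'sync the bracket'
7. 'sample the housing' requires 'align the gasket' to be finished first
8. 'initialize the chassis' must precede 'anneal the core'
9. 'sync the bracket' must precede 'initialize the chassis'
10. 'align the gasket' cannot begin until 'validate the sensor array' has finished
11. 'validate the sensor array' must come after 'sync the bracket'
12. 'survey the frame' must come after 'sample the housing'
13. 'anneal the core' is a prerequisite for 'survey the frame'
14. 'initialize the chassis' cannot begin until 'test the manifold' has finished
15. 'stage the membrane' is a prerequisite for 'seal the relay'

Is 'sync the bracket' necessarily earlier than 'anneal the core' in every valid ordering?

Yes

Following the dependencies: 'sync the bracket' → 'initialize the chassis' → 'anneal the core'.
Hence 'sync the bracket' necessarily comes before 'anneal the core'.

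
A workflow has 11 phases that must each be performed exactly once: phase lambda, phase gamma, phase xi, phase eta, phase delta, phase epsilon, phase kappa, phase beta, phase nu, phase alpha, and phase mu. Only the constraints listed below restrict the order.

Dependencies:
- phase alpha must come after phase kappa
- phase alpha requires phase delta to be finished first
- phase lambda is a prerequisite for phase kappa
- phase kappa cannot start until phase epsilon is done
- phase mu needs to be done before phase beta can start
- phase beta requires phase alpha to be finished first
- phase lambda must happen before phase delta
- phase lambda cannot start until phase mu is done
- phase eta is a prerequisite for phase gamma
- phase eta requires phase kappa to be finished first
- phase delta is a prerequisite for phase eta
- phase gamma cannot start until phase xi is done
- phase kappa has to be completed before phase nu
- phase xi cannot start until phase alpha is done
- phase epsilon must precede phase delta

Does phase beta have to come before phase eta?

Nothing in the constraints links phase beta and phase eta; they are unordered relative to each other.
So phase beta can come before phase eta or after — it is not forced.

No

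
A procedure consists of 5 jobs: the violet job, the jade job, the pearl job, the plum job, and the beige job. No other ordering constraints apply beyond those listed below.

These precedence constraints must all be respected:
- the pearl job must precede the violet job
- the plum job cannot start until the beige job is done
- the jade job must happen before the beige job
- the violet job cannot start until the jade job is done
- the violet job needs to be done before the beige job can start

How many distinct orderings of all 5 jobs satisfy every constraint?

2

The jobs with no prerequisites are the jade job, the pearl job; any of them can be placed first.
Counting all ways to extend the partial order to a total order gives 2.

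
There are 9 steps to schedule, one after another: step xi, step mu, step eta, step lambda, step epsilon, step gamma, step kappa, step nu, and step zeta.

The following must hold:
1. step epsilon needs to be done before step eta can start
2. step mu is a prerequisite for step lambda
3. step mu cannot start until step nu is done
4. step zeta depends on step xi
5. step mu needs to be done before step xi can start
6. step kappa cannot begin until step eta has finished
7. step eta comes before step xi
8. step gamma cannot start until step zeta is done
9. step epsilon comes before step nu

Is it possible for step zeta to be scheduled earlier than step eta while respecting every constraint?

No

The constraints give a chain step eta → step xi → step zeta, which forces step eta before step zeta.
Hence step zeta can never be scheduled before step eta.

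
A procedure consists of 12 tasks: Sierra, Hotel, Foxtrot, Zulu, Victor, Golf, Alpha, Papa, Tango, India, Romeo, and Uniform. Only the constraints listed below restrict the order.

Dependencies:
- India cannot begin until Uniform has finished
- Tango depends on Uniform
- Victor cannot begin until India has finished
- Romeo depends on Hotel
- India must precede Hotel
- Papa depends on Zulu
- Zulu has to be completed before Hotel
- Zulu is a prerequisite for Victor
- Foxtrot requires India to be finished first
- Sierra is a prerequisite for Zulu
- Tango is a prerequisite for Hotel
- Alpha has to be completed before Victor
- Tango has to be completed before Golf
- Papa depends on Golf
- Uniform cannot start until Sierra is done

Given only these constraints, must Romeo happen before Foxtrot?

No chain of constraints connects Romeo to Foxtrot in either direction.
There exist valid orderings with Foxtrot before Romeo, so Romeo is not required to come first.

No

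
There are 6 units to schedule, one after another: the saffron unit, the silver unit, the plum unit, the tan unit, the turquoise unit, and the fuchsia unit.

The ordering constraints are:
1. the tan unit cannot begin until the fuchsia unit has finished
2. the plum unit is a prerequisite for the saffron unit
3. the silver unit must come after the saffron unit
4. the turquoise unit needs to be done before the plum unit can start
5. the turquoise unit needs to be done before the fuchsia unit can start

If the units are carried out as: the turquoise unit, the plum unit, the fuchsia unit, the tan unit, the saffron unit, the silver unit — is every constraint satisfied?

Going through the constraints one by one, each required predecessor appears earlier in the sequence than its dependent — e.g. the plum unit (position 2) is before the saffron unit (position 5), as required.

Yes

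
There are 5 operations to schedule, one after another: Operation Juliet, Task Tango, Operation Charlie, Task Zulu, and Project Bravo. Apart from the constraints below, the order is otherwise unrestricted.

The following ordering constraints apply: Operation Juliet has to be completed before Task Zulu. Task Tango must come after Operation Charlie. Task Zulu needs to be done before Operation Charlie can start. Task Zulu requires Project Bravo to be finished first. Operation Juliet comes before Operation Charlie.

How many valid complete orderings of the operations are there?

2

2 operations have no prerequisites (Operation Juliet, Project Bravo), so any of them could come first.
Enumerating by repeatedly choosing an available operation (one whose prerequisites are all placed) gives 2 distinct complete orderings.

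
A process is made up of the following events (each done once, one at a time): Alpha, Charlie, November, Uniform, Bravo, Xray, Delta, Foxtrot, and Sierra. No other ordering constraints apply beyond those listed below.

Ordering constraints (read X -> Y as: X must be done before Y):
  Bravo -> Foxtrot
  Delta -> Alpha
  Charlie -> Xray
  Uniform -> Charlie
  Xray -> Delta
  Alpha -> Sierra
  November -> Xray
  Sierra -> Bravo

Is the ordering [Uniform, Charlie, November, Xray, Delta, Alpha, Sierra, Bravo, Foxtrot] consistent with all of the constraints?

Going through the constraints one by one, each required predecessor appears earlier in the sequence than its dependent — e.g. Charlie (position 2) is before Xray (position 4), as required.

Yes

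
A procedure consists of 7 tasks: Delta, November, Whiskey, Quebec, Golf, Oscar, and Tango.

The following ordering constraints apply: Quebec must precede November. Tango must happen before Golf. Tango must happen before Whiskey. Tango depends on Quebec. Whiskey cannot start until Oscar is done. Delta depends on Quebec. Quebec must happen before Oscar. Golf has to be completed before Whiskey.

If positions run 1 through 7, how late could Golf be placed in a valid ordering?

6

The only task forced after Golf (directly or by a chain) is Whiskey.
So at least 1 task follows Golf, putting Golf no later than position 6. That position is achievable by scheduling everything else first.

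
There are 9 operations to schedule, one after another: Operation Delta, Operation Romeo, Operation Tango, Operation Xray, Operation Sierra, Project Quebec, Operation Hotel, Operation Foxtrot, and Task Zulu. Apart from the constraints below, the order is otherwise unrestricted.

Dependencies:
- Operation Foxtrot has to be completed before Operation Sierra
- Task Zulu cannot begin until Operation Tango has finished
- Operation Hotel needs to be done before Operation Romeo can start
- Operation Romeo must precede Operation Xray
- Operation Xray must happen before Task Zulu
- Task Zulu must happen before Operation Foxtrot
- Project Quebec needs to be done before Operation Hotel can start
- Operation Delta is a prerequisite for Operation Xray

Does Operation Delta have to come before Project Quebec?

No

Operation Delta and Project Quebec are not related by any chain of constraints.
A valid ordering placing Project Quebec before Operation Delta exists, so the answer is no.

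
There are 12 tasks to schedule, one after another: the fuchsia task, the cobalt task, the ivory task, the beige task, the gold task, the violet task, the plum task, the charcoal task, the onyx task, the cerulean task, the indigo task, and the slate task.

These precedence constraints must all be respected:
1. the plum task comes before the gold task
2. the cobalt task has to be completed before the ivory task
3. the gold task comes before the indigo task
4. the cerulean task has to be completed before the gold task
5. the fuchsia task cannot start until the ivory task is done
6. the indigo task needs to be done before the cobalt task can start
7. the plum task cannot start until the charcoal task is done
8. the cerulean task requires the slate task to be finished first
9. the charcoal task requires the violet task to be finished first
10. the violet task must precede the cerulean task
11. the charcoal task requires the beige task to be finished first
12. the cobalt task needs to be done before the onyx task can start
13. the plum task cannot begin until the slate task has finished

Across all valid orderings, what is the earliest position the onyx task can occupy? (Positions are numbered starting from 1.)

10

The tasks that are forced before the onyx task, directly or transitively, are the cobalt task, the beige task, the gold task, the violet task, the plum task, the charcoal task, the cerulean task, the indigo task, the slate task. That's 9 tasks.
With 9 mandatory predecessors, the earliest the onyx task can sit is position 9+1 = 10, and placing just those 9 first achieves it.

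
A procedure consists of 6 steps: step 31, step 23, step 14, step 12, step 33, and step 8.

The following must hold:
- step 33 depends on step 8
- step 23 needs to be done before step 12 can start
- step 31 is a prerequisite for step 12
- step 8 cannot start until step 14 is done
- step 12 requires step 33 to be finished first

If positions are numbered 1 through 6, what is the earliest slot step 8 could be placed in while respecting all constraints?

The only step forced before step 8 (directly or transitively) is step 14.
So at minimum 1 step comes before step 8, putting step 8 no earlier than position 2. That position is achievable by scheduling exactly that predecessor first.

2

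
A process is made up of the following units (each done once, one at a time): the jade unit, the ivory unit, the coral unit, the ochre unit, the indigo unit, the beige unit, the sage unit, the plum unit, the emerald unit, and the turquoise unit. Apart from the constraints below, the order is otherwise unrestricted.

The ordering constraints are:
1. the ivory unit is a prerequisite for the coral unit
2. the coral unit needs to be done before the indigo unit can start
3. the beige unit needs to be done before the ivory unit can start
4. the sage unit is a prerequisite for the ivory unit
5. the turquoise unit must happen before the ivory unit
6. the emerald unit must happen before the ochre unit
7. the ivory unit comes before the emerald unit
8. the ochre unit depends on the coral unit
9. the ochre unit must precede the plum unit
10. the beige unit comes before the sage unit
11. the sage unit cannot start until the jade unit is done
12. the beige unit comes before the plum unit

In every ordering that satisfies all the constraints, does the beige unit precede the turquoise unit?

No

Nothing in the constraints links the beige unit and the turquoise unit; they are unordered relative to each other.
So the beige unit can come before the turquoise unit or after — it is not forced.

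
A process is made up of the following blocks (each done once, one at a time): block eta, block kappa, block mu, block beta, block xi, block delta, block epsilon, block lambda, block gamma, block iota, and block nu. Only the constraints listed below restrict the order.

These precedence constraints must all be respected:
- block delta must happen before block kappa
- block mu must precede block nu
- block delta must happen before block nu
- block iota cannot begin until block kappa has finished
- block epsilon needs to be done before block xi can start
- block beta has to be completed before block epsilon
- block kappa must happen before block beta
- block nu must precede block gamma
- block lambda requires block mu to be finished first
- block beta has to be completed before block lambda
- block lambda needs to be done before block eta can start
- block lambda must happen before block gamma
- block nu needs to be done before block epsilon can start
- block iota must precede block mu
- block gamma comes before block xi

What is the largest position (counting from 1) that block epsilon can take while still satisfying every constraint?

Following the constraints forward from block epsilon, its only required successor is block xi.
So at least 1 block follows block epsilon, putting block epsilon no later than position 10. That position is achievable by scheduling everything else first.

10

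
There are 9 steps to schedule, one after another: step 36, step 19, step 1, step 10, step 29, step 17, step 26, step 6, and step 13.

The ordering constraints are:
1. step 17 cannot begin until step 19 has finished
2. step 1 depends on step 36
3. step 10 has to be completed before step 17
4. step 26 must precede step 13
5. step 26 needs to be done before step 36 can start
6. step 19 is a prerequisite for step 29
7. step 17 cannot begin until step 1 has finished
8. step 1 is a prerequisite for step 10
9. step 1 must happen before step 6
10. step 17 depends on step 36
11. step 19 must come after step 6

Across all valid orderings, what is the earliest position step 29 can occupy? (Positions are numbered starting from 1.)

Working backwards through the constraints from step 29, its full set of required predecessors is step 36, step 19, step 1, step 26, step 6 — 5 of them.
So at minimum 5 steps come before step 29, putting step 29 no earlier than position 6. That position is achievable by scheduling exactly those predecessors first.

6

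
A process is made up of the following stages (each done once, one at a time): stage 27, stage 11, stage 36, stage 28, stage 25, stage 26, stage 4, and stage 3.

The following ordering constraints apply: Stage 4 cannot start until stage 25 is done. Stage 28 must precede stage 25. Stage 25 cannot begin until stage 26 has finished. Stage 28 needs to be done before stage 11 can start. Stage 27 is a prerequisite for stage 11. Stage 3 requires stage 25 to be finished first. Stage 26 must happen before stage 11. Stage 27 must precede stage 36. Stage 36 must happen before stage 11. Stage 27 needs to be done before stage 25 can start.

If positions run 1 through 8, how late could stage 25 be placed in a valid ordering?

The stages that are forced after stage 25, directly or by a chain of constraints, are stage 4, stage 3. That's 2 stages.
So at least 2 stages follow stage 25, putting stage 25 no later than position 6. That position is achievable by scheduling everything else first.

6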